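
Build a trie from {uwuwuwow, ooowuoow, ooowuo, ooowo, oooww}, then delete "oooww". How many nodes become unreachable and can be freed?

1

Walk "oooww" from the leaf back toward the root, removing each node that no remaining word uses.
The suffix "w" (1 node) is used only by "oooww"; the node for "ooow" still has the child "u", so pruning stops there.
Nodes removed: 1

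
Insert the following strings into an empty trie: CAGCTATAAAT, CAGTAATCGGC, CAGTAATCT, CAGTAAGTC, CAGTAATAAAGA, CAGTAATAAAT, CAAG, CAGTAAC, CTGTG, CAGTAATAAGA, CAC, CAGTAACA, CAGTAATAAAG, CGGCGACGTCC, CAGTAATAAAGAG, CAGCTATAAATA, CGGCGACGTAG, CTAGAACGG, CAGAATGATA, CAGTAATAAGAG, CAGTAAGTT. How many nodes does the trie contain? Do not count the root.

70

Insert word by word; a character creates a node only if that edge doesn't already exist:
  "CAGCTATAAAT" → 11 new (C, A, G, C, T, A, T, A, A, A, T)
  "CAGTAATCGGC" → prefix "CAG" already present; 8 new (T, A, A, T, C, G, G, C)
  "CAGTAATCT" → prefix "CAGTAATC" already present; 1 new (T)
  "CAGTAAGTC" → prefix "CAGTAA" already present; 3 new (G, T, C)
  "CAGTAATAAAGA" → prefix "CAGTAAT" already present; 5 new (A, A, A, G, A)
  "CAGTAATAAAT" → prefix "CAGTAATAAA" already present; 1 new (T)
  "CAAG" → prefix "CA" already present; 2 new (A, G)
  "CAGTAAC" → prefix "CAGTAA" already present; 1 new (C)
  "CTGTG" → prefix "C" already present; 4 new (T, G, T, G)
  "CAGTAATAAGA" → prefix "CAGTAATAA" already present; 2 new (G, A)
  "CAC" → prefix "CA" already present; 1 new (C)
  "CAGTAACA" → prefix "CAGTAAC" already present; 1 new (A)
  "CAGTAATAAAG" → prefix "CAGTAATAAAG" already present; 0 new (none)
  "CGGCGACGTCC" → prefix "C" already present; 10 new (G, G, C, G, A, C, G, T, C, C)
  "CAGTAATAAAGAG" → prefix "CAGTAATAAAGA" already present; 1 new (G)
  "CAGCTATAAATA" → prefix "CAGCTATAAAT" already present; 1 new (A)
  "CGGCGACGTAG" → prefix "CGGCGACGT" already present; 2 new (A, G)
  "CTAGAACGG" → prefix "CT" already present; 7 new (A, G, A, A, C, G, G)
  "CAGAATGATA" → prefix "CAG" already present; 7 new (A, A, T, G, A, T, A)
  "CAGTAATAAGAG" → prefix "CAGTAATAAGA" already present; 1 new (G)
  "CAGTAAGTT" → prefix "CAGTAAGT" already present; 1 new (T)
Total nodes = 11 + 8 + 1 + 3 + 5 + 1 + 2 + 1 + 4 + 2 + 1 + 1 + 0 + 10 + 1 + 1 + 2 + 7 + 7 + 1 + 1 = 70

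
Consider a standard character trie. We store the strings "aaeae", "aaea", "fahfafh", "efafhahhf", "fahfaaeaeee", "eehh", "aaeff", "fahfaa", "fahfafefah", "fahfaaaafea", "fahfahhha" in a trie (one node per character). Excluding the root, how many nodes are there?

For each word, the new-node count is its length minus the longest prefix already in the trie:
  "aaeae" → 5 new (a, a, e, a, e)
  "aaea" → prefix "aaea" already present; 0 new (none)
  "fahfafh" → 7 new (f, a, h, f, a, f, h)
  "efafhahhf" → 9 new (e, f, a, f, h, a, h, h, f)
  "fahfaaeaeee" → prefix "fahfa" already present; 6 new (a, e, a, e, e, e)
  "eehh" → prefix "e" already present; 3 new (e, h, h)
  "aaeff" → prefix "aae" already present; 2 new (f, f)
  "fahfaa" → prefix "fahfaa" already present; 0 new (none)
  "fahfafefah" → prefix "fahfaf" already present; 4 new (e, f, a, h)
  "fahfaaaafea" → prefix "fahfaa" already present; 5 new (a, a, f, e, a)
  "fahfahhha" → prefix "fahfa" already present; 4 new (h, h, h, a)
Total nodes = 5 + 0 + 7 + 9 + 6 + 3 + 2 + 0 + 4 + 5 + 4 = 45

45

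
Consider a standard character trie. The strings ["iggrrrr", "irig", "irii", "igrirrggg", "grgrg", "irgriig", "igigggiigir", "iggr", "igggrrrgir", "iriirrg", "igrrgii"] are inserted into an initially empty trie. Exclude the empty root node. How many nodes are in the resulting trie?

51

Trace insertions, counting only characters that open a new branch:
  "iggrrrr" → 7 new (i, g, g, r, r, r, r)
  "irig" → prefix "i" already present; 3 new (r, i, g)
  "irii" → prefix "iri" already present; 1 new (i)
  "igrirrggg" → prefix "ig" already present; 7 new (r, i, r, r, g, g, g)
  "grgrg" → 5 new (g, r, g, r, g)
  "irgriig" → prefix "ir" already present; 5 new (g, r, i, i, g)
  "igigggiigir" → prefix "ig" already present; 9 new (i, g, g, g, i, i, g, i, r)
  "iggr" → prefix "iggr" already present; 0 new (none)
  "igggrrrgir" → prefix "igg" already present; 7 new (g, r, r, r, g, i, r)
  "iriirrg" → prefix "irii" already present; 3 new (r, r, g)
  "igrrgii" → prefix "igr" already present; 4 new (r, g, i, i)
Total nodes = 7 + 3 + 1 + 7 + 5 + 5 + 9 + 0 + 7 + 3 + 4 = 51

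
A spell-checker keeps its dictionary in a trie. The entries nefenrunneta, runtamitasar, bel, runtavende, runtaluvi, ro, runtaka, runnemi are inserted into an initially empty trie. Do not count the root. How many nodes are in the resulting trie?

43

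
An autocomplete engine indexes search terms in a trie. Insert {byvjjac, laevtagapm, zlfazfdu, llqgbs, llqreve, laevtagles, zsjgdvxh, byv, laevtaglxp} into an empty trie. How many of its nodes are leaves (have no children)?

8

Leaves are exactly the stored words that no other stored word extends.
Those words: "byvjjac", "laevtagapm", "laevtagles", "laevtaglxp", "llqgbs", "llqreve", "zlfazfdu", "zsjgdvxh"
Leaf count: 8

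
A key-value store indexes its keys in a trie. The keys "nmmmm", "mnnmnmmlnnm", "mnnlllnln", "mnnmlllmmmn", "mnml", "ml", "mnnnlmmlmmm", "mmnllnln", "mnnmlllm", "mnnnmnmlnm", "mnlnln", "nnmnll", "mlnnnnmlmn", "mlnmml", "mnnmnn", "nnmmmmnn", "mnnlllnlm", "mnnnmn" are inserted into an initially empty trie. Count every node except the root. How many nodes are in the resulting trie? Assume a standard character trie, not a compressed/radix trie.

Count nodes per top-level branch (shared prefixes stored once):
  'm'-branch (ml, mlnmml, mlnnnnmlmn, mmnllnln, mnlnln, mnml, mnnlllnlm, mnnlllnln, mnnmlllm, mnnmlllmmmn, mnnmnmmlnnm, mnnmnn, mnnnlmmlmmm, mnnnmn, mnnnmnmlnm): 65 nodes
  'n'-branch (nmmmm, nnmmmmnn, nnmnll): 15 nodes
Sum: 80

80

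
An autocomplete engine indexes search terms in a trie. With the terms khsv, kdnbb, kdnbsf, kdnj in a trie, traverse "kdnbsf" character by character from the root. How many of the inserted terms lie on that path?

Check each prefix of "kdnbsf" against the stored set — each match is an end-marker on the path.
Prefixes of the query that are stored words: "kdnbsf"
Count: 1

1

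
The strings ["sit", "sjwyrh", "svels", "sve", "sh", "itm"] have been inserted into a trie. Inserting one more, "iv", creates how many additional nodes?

"i" is already a path in the trie; the remaining "v" must be added.
Each of the 1 remaining characters creates one node.

1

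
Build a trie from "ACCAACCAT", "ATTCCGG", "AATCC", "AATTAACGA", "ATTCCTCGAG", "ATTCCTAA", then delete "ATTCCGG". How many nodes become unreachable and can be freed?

After clearing the end-marker at "ATTCCGG", prune upward until reaching a node still needed by another word.
The suffix "GG" (2 nodes) is used only by "ATTCCGG"; the node for "ATTCC" still has the child "T", so pruning stops there.
Nodes removed: 2

2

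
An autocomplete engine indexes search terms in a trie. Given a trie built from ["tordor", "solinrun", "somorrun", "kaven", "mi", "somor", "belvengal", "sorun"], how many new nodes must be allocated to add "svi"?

The longest prefix of "svi" already in the trie is "s" (length 1).
Each of the 2 remaining characters creates one node.

2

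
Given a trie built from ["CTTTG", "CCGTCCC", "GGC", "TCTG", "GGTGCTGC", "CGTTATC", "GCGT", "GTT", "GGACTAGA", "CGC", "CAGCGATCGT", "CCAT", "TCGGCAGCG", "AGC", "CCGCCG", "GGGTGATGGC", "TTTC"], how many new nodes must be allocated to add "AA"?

Walking "AA" from the root, the first 1 characters ("A") follow existing edges; "A" is the first miss.
New nodes needed: |"AA"| − 1 = 2 − 1 = 1.

1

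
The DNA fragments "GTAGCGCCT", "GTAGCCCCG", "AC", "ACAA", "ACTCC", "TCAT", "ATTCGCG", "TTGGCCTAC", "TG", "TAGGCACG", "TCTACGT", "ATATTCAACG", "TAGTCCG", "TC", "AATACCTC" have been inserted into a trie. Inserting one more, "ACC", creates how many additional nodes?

Walking "ACC" from the root, the first 2 characters ("AC") follow existing edges; "C" is the first miss.
Each of the 1 remaining characters creates one node.

1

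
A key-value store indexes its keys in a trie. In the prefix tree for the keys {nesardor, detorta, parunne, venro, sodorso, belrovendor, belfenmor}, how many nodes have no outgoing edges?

A leaf is a node with no children — equivalently, the end of a word that is not a proper prefix of any other stored word.
Those words: "belfenmor", "belrovendor", "detorta", "nesardor", "parunne", "sodorso", "venro"
Leaf count: 7

7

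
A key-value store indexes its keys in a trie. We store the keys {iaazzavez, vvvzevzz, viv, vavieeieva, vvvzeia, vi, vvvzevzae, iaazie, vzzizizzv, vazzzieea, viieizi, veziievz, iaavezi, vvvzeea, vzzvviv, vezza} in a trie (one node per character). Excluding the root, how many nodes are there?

73

Trace insertions, counting only characters that open a new branch:
  "iaazzavez" → 9 new (i, a, a, z, z, a, v, e, z)
  "vvvzevzz" → 8 new (v, v, v, z, e, v, z, z)
  "viv" → prefix "v" already present; 2 new (i, v)
  "vavieeieva" → prefix "v" already present; 9 new (a, v, i, e, e, i, e, v, a)
  "vvvzeia" → prefix "vvvze" already present; 2 new (i, a)
  "vi" → prefix "vi" already present; 0 new (none)
  "vvvzevzae" → prefix "vvvzevz" already present; 2 new (a, e)
  "iaazie" → prefix "iaaz" already present; 2 new (i, e)
  "vzzizizzv" → prefix "v" already present; 8 new (z, z, i, z, i, z, z, v)
  "vazzzieea" → prefix "va" already present; 7 new (z, z, z, i, e, e, a)
  "viieizi" → prefix "vi" already present; 5 new (i, e, i, z, i)
  "veziievz" → prefix "v" already present; 7 new (e, z, i, i, e, v, z)
  "iaavezi" → prefix "iaa" already present; 4 new (v, e, z, i)
  "vvvzeea" → prefix "vvvze" already present; 2 new (e, a)
  "vzzvviv" → prefix "vzz" already present; 4 new (v, v, i, v)
  "vezza" → prefix "vez" already present; 2 new (z, a)
Total nodes = 9 + 8 + 2 + 9 + 2 + 0 + 2 + 2 + 8 + 7 + 5 + 7 + 4 + 2 + 4 + 2 = 73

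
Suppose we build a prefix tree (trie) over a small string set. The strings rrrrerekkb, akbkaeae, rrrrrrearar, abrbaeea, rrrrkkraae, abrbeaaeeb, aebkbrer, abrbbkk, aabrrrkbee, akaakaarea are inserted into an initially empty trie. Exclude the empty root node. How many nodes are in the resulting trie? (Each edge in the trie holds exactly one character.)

Trace insertions, counting only characters that open a new branch:
  "rrrrerekkb" → 10 new (r, r, r, r, e, r, e, k, k, b)
  "akbkaeae" → 8 new (a, k, b, k, a, e, a, e)
  "rrrrrrearar" → prefix "rrrr" already present; 7 new (r, r, e, a, r, a, r)
  "abrbaeea" → prefix "a" already present; 7 new (b, r, b, a, e, e, a)
  "rrrrkkraae" → prefix "rrrr" already present; 6 new (k, k, r, a, a, e)
  "abrbeaaeeb" → prefix "abrb" already present; 6 new (e, a, a, e, e, b)
  "aebkbrer" → prefix "a" already present; 7 new (e, b, k, b, r, e, r)
  "abrbbkk" → prefix "abrb" already present; 3 new (b, k, k)
  "aabrrrkbee" → prefix "a" already present; 9 new (a, b, r, r, r, k, b, e, e)
  "akaakaarea" → prefix "ak" already present; 8 new (a, a, k, a, a, r, e, a)
Total nodes = 10 + 8 + 7 + 7 + 6 + 6 + 7 + 3 + 9 + 8 = 71

71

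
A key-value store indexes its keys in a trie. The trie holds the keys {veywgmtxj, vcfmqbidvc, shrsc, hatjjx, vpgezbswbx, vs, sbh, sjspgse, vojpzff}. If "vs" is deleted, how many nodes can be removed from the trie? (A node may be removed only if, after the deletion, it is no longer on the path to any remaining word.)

A node on "vs"'s path can go only if nothing else ends at it or branches off below it.
The suffix "s" (1 node) is used only by "vs"; the node for "v" still has the child "e", so pruning stops there.
Nodes removed: 1

1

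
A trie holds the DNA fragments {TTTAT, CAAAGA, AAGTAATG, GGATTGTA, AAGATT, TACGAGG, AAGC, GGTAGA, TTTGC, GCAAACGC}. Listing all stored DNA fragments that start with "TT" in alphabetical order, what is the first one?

Filter for "TT…" and sort: "TTTAT", "TTTGC"
The 1st is TTTAT.

TTTAT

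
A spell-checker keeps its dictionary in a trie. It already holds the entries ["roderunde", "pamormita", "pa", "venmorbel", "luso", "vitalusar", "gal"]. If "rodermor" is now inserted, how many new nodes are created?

The longest prefix of "rodermor" already in the trie is "roder" (length 5).
New nodes needed: |"rodermor"| − 5 = 8 − 5 = 3.

3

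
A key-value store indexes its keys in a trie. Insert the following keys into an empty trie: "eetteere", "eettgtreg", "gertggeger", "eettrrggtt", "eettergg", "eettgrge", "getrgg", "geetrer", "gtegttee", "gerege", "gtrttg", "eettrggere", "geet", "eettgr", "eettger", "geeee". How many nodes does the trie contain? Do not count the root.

Trace insertions, counting only characters that open a new branch:
  "eetteere" → 8 new (e, e, t, t, e, e, r, e)
  "eettgtreg" → prefix "eett" already present; 5 new (g, t, r, e, g)
  "gertggeger" → 10 new (g, e, r, t, g, g, e, g, e, r)
  "eettrrggtt" → prefix "eett" already present; 6 new (r, r, g, g, t, t)
  "eettergg" → prefix "eette" already present; 3 new (r, g, g)
  "eettgrge" → prefix "eettg" already present; 3 new (r, g, e)
  "getrgg" → prefix "ge" already present; 4 new (t, r, g, g)
  "geetrer" → prefix "ge" already present; 5 new (e, t, r, e, r)
  "gtegttee" → prefix "g" already present; 7 new (t, e, g, t, t, e, e)
  "gerege" → prefix "ger" already present; 3 new (e, g, e)
  "gtrttg" → prefix "gt" already present; 4 new (r, t, t, g)
  "eettrggere" → prefix "eettr" already present; 5 new (g, g, e, r, e)
  "geet" → prefix "geet" already present; 0 new (none)
  "eettgr" → prefix "eettgr" already present; 0 new (none)
  "eettger" → prefix "eettg" already present; 2 new (e, r)
  "geeee" → prefix "gee" already present; 2 new (e, e)
Total nodes = 8 + 5 + 10 + 6 + 3 + 3 + 4 + 5 + 7 + 3 + 4 + 5 + 0 + 0 + 2 + 2 = 67

67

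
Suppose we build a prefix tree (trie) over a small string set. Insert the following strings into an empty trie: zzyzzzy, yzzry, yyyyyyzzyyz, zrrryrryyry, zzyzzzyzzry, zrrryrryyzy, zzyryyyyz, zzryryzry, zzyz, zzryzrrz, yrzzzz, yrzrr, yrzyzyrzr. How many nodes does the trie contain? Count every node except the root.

68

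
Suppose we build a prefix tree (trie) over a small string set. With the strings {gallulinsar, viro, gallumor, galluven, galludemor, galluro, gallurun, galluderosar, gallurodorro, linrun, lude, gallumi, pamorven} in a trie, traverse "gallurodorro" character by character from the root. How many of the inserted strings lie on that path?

Walk "gallurodorro" from the root; an end-of-word marker is hit whenever a stored word is a prefix of "gallurodorro".
Prefixes of the query that are stored words: "galluro", "gallurodorro"
Count: 2

2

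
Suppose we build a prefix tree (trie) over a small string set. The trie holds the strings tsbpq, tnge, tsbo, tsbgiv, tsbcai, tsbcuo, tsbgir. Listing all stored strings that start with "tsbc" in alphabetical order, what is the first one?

DFS of the "tsbc" subtree visits, in order: "tsbcai", "tsbcuo"
The 1st is tsbcai.

tsbcai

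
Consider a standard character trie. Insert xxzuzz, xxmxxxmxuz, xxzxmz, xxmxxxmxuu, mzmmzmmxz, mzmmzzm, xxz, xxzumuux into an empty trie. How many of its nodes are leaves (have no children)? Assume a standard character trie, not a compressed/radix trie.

7

Leaves are exactly the stored words that no other stored word extends.
Those words: "mzmmzmmxz", "mzmmzzm", "xxmxxxmxuu", "xxmxxxmxuz", "xxzumuux", "xxzuzz", "xxzxmz"
Leaf count: 7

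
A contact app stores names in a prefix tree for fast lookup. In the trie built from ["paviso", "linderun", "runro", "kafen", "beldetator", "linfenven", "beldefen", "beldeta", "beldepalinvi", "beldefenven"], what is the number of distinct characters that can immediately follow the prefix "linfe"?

1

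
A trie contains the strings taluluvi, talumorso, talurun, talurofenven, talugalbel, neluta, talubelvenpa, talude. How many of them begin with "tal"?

7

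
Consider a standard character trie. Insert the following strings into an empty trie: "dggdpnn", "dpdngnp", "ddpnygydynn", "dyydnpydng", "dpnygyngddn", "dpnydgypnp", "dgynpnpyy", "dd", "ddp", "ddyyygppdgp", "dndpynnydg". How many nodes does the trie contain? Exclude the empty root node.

72

Trace insertions, counting only characters that open a new branch:
  "dggdpnn" → 7 new (d, g, g, d, p, n, n)
  "dpdngnp" → prefix "d" already present; 6 new (p, d, n, g, n, p)
  "ddpnygydynn" → prefix "d" already present; 10 new (d, p, n, y, g, y, d, y, n, n)
  "dyydnpydng" → prefix "d" already present; 9 new (y, y, d, n, p, y, d, n, g)
  "dpnygyngddn" → prefix "dp" already present; 9 new (n, y, g, y, n, g, d, d, n)
  "dpnydgypnp" → prefix "dpny" already present; 6 new (d, g, y, p, n, p)
  "dgynpnpyy" → prefix "dg" already present; 7 new (y, n, p, n, p, y, y)
  "dd" → prefix "dd" already present; 0 new (none)
  "ddp" → prefix "ddp" already present; 0 new (none)
  "ddyyygppdgp" → prefix "dd" already present; 9 new (y, y, y, g, p, p, d, g, p)
  "dndpynnydg" → prefix "d" already present; 9 new (n, d, p, y, n, n, y, d, g)
Total nodes = 7 + 6 + 10 + 9 + 9 + 6 + 7 + 0 + 0 + 9 + 9 = 72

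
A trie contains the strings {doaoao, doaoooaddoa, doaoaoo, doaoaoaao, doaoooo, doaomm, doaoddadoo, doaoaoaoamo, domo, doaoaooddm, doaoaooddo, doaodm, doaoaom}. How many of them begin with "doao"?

12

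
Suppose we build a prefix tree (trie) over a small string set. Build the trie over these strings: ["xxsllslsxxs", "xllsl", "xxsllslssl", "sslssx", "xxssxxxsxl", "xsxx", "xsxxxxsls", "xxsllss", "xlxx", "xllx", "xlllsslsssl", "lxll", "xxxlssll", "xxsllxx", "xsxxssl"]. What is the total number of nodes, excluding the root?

65

Count nodes per top-level branch (shared prefixes stored once):
  'l'-branch (lxll): 4 nodes
  's'-branch (sslssx): 6 nodes
  'x'-branch (xlllsslsssl, xllsl, xllx, xlxx, xsxx, xsxxssl, xsxxxxsls, xxsllslssl, xxsllslsxxs, xxsllss, xxsllxx, xxssxxxsxl, xxxlssll): 55 nodes
Sum: 65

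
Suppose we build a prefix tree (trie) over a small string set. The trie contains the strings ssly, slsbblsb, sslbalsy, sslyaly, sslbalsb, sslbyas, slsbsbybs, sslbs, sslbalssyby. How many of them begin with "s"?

Filter for entries beginning with "s":
Words under "s": slsbblsb, slsbsbybs, sslbalsb, sslbalssyby, sslbalsy, sslbs, sslbyas, ssly, sslyaly
Count: 9

9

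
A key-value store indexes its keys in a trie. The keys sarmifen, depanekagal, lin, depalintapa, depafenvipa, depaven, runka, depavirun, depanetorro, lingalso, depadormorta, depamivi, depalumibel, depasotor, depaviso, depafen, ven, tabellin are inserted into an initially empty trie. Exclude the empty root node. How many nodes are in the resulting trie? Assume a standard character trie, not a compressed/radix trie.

Trace insertions, counting only characters that open a new branch:
  "sarmifen" → 8 new (s, a, r, m, i, f, e, n)
  "depanekagal" → 11 new (d, e, p, a, n, e, k, a, g, a, l)
  "lin" → 3 new (l, i, n)
  "depalintapa" → prefix "depa" already present; 7 new (l, i, n, t, a, p, a)
  "depafenvipa" → prefix "depa" already present; 7 new (f, e, n, v, i, p, a)
  "depaven" → prefix "depa" already present; 3 new (v, e, n)
  "runka" → 5 new (r, u, n, k, a)
  "depavirun" → prefix "depav" already present; 4 new (i, r, u, n)
  "depanetorro" → prefix "depane" already present; 5 new (t, o, r, r, o)
  "lingalso" → prefix "lin" already present; 5 new (g, a, l, s, o)
  "depadormorta" → prefix "depa" already present; 8 new (d, o, r, m, o, r, t, a)
  "depamivi" → prefix "depa" already present; 4 new (m, i, v, i)
  "depalumibel" → prefix "depal" already present; 6 new (u, m, i, b, e, l)
  "depasotor" → prefix "depa" already present; 5 new (s, o, t, o, r)
  "depaviso" → prefix "depavi" already present; 2 new (s, o)
  "depafen" → prefix "depafen" already present; 0 new (none)
  "ven" → 3 new (v, e, n)
  "tabellin" → 8 new (t, a, b, e, l, l, i, n)
Total nodes = 8 + 11 + 3 + 7 + 7 + 3 + 5 + 4 + 5 + 5 + 8 + 4 + 6 + 5 + 2 + 0 + 3 + 8 = 94

94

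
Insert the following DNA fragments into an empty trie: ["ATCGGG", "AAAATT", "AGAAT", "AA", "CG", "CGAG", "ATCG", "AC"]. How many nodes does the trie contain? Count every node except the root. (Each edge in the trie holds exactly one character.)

20

Trace insertions, counting only characters that open a new branch:
  "ATCGGG" → 6 new (A, T, C, G, G, G)
  "AAAATT" → prefix "A" already present; 5 new (A, A, A, T, T)
  "AGAAT" → prefix "A" already present; 4 new (G, A, A, T)
  "AA" → prefix "AA" already present; 0 new (none)
  "CG" → 2 new (C, G)
  "CGAG" → prefix "CG" already present; 2 new (A, G)
  "ATCG" → prefix "ATCG" already present; 0 new (none)
  "AC" → prefix "A" already present; 1 new (C)
Total nodes = 6 + 5 + 4 + 0 + 2 + 2 + 0 + 1 = 20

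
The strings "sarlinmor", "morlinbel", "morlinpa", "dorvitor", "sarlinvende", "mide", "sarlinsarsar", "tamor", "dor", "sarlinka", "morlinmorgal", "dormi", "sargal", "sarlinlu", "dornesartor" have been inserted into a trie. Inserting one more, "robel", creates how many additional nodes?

No existing word starts with "r", so every character of "robel" needs a new node.
5 − 0 = 5 new nodes.

5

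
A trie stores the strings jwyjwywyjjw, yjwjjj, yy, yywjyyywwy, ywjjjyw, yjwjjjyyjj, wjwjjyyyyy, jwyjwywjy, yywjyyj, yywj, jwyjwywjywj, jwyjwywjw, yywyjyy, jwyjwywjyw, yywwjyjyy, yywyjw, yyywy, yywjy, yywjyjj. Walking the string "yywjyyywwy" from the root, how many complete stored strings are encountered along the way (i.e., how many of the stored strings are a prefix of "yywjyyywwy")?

Walk "yywjyyywwy" from the root; an end-of-word marker is hit whenever a stored word is a prefix of "yywjyyywwy".
Prefixes of the query that are stored words: "yy", "yywj", "yywjy", "yywjyyywwy"
Count: 4

4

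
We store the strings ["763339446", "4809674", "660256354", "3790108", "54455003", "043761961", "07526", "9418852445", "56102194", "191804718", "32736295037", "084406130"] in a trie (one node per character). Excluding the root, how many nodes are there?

Insert word by word; a character creates a node only if that edge doesn't already exist:
  "763339446" → 9 new (7, 6, 3, 3, 3, 9, 4, 4, 6)
  "4809674" → 7 new (4, 8, 0, 9, 6, 7, 4)
  "660256354" → 9 new (6, 6, 0, 2, 5, 6, 3, 5, 4)
  "3790108" → 7 new (3, 7, 9, 0, 1, 0, 8)
  "54455003" → 8 new (5, 4, 4, 5, 5, 0, 0, 3)
  "043761961" → 9 new (0, 4, 3, 7, 6, 1, 9, 6, 1)
  "07526" → prefix "0" already present; 4 new (7, 5, 2, 6)
  "9418852445" → 10 new (9, 4, 1, 8, 8, 5, 2, 4, 4, 5)
  "56102194" → prefix "5" already present; 7 new (6, 1, 0, 2, 1, 9, 4)
  "191804718" → 9 new (1, 9, 1, 8, 0, 4, 7, 1, 8)
  "32736295037" → prefix "3" already present; 10 new (2, 7, 3, 6, 2, 9, 5, 0, 3, 7)
  "084406130" → prefix "0" already present; 8 new (8, 4, 4, 0, 6, 1, 3, 0)
Total nodes = 9 + 7 + 9 + 7 + 8 + 9 + 4 + 10 + 7 + 9 + 10 + 8 = 97

97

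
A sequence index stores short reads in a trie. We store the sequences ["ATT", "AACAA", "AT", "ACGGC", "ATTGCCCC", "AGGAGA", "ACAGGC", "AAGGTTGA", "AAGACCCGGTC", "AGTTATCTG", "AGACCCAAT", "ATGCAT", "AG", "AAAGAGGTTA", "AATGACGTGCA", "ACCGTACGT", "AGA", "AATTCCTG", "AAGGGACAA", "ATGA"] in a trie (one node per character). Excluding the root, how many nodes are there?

For each word, the new-node count is its length minus the longest prefix already in the trie:
  "ATT" → 3 new (A, T, T)
  "AACAA" → prefix "A" already present; 4 new (A, C, A, A)
  "AT" → prefix "AT" already present; 0 new (none)
  "ACGGC" → prefix "A" already present; 4 new (C, G, G, C)
  "ATTGCCCC" → prefix "ATT" already present; 5 new (G, C, C, C, C)
  "AGGAGA" → prefix "A" already present; 5 new (G, G, A, G, A)
  "ACAGGC" → prefix "AC" already present; 4 new (A, G, G, C)
  "AAGGTTGA" → prefix "AA" already present; 6 new (G, G, T, T, G, A)
  "AAGACCCGGTC" → prefix "AAG" already present; 8 new (A, C, C, C, G, G, T, C)
  "AGTTATCTG" → prefix "AG" already present; 7 new (T, T, A, T, C, T, G)
  "AGACCCAAT" → prefix "AG" already present; 7 new (A, C, C, C, A, A, T)
  "ATGCAT" → prefix "AT" already present; 4 new (G, C, A, T)
  "AG" → prefix "AG" already present; 0 new (none)
  "AAAGAGGTTA" → prefix "AA" already present; 8 new (A, G, A, G, G, T, T, A)
  "AATGACGTGCA" → prefix "AA" already present; 9 new (T, G, A, C, G, T, G, C, A)
  "ACCGTACGT" → prefix "AC" already present; 7 new (C, G, T, A, C, G, T)
  "AGA" → prefix "AGA" already present; 0 new (none)
  "AATTCCTG" → prefix "AAT" already present; 5 new (T, C, C, T, G)
  "AAGGGACAA" → prefix "AAGG" already present; 5 new (G, A, C, A, A)
  "ATGA" → prefix "ATG" already present; 1 new (A)
Total nodes = 3 + 4 + 0 + 4 + 5 + 5 + 4 + 6 + 8 + 7 + 7 + 4 + 0 + 8 + 9 + 7 + 0 + 5 + 5 + 1 = 92

92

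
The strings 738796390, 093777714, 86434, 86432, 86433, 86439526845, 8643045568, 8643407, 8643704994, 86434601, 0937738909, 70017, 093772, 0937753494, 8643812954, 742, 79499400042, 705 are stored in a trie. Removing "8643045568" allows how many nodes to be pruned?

A node on "8643045568"'s path can go only if nothing else ends at it or branches off below it.
The suffix "045568" (6 nodes) is used only by "8643045568"; the node for "8643" still has the child "4", so pruning stops there.
Nodes removed: 6

6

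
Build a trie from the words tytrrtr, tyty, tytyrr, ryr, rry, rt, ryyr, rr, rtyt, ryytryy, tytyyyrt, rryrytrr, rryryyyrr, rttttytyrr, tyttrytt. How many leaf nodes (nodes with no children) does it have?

11

A leaf is a node with no children — equivalently, the end of a word that is not a proper prefix of any other stored word.
Those words: "rryrytrr", "rryryyyrr", "rttttytyrr", "rtyt", "ryr", "ryyr", "ryytryy", "tytrrtr", "tyttrytt", "tytyrr", "tytyyyrt"
Leaf count: 11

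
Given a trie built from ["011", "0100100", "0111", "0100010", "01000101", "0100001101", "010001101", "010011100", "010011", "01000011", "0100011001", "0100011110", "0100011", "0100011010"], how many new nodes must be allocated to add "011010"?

Walking "011010" from the root, the first 3 characters ("011") follow existing edges; "0" is the first miss.
So 6 − 3 = 3 new nodes.

3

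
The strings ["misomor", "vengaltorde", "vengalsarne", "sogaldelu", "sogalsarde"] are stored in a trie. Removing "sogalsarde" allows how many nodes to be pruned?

5

After clearing the end-marker at "sogalsarde", prune upward until reaching a node still needed by another word.
The suffix "sarde" (5 nodes) is used only by "sogalsarde"; the node for "sogal" still has the child "d", so pruning stops there.
Nodes removed: 5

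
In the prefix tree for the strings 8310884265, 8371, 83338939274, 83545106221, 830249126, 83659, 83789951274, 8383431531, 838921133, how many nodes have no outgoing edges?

9

A leaf is a node with no children — equivalently, the end of a word that is not a proper prefix of any other stored word.
Those words: "830249126", "8310884265", "83338939274", "83545106221", "83659", "8371", "83789951274", "8383431531", "838921133"
Leaf count: 9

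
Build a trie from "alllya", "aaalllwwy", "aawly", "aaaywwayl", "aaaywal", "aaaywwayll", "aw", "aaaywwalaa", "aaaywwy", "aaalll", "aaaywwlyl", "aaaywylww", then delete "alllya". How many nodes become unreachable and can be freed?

After clearing the end-marker at "alllya", prune upward until reaching a node still needed by another word.
The suffix "lllya" (5 nodes) is used only by "alllya"; the node for "a" still has the child "a", so pruning stops there.
Nodes removed: 5

5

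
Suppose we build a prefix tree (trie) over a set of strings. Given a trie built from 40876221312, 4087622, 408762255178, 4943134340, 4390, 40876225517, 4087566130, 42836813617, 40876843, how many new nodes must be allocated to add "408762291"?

2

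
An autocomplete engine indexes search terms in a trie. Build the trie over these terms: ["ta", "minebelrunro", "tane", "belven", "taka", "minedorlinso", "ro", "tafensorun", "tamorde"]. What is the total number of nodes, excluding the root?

For each word, the new-node count is its length minus the longest prefix already in the trie:
  "ta" → 2 new (t, a)
  "minebelrunro" → 12 new (m, i, n, e, b, e, l, r, u, n, r, o)
  "tane" → prefix "ta" already present; 2 new (n, e)
  "belven" → 6 new (b, e, l, v, e, n)
  "taka" → prefix "ta" already present; 2 new (k, a)
  "minedorlinso" → prefix "mine" already present; 8 new (d, o, r, l, i, n, s, o)
  "ro" → 2 new (r, o)
  "tafensorun" → prefix "ta" already present; 8 new (f, e, n, s, o, r, u, n)
  "tamorde" → prefix "ta" already present; 5 new (m, o, r, d, e)
Total nodes = 2 + 12 + 2 + 6 + 2 + 8 + 2 + 8 + 5 = 47

47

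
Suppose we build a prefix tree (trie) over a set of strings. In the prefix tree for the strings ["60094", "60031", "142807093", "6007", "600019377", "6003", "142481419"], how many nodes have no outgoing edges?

6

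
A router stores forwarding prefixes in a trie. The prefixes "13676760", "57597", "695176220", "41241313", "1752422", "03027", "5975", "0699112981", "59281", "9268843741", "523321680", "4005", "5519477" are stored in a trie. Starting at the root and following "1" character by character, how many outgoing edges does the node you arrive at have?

Walk "1" from the root, arriving at one node.
Distinct next characters after "1": 3, 7.
That node has 2 child edges.

2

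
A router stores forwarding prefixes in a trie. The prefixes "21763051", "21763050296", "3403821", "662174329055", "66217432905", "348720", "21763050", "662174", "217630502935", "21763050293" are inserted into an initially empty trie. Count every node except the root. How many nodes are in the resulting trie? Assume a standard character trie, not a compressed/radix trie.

Insert word by word; a character creates a node only if that edge doesn't already exist:
  "21763051" → 8 new (2, 1, 7, 6, 3, 0, 5, 1)
  "21763050296" → prefix "2176305" already present; 4 new (0, 2, 9, 6)
  "3403821" → 7 new (3, 4, 0, 3, 8, 2, 1)
  "662174329055" → 12 new (6, 6, 2, 1, 7, 4, 3, 2, 9, 0, 5, 5)
  "66217432905" → prefix "66217432905" already present; 0 new (none)
  "348720" → prefix "34" already present; 4 new (8, 7, 2, 0)
  "21763050" → prefix "21763050" already present; 0 new (none)
  "662174" → prefix "662174" already present; 0 new (none)
  "217630502935" → prefix "2176305029" already present; 2 new (3, 5)
  "21763050293" → prefix "21763050293" already present; 0 new (none)
Total nodes = 8 + 4 + 7 + 12 + 0 + 4 + 0 + 0 + 2 + 0 = 37

37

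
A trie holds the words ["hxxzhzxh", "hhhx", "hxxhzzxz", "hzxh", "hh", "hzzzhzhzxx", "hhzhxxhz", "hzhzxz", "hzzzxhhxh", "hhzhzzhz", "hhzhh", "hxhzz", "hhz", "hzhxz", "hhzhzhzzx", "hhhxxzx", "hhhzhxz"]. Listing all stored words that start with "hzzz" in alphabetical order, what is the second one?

DFS of the "hzzz" subtree visits, in order: "hzzzhzhzxx", "hzzzxhhxh"
Position 2: hzzzxhhxh

hzzzxhhxh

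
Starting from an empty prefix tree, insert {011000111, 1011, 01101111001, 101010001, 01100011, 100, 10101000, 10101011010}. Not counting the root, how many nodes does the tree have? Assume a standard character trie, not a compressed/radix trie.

32

Insert word by word; a character creates a node only if that edge doesn't already exist:
  "011000111" → 9 new (0, 1, 1, 0, 0, 0, 1, 1, 1)
  "1011" → 4 new (1, 0, 1, 1)
  "01101111001" → prefix "0110" already present; 7 new (1, 1, 1, 1, 0, 0, 1)
  "101010001" → prefix "101" already present; 6 new (0, 1, 0, 0, 0, 1)
  "01100011" → prefix "01100011" already present; 0 new (none)
  "100" → prefix "10" already present; 1 new (0)
  "10101000" → prefix "10101000" already present; 0 new (none)
  "10101011010" → prefix "101010" already present; 5 new (1, 1, 0, 1, 0)
Total nodes = 9 + 4 + 7 + 6 + 0 + 1 + 0 + 5 = 32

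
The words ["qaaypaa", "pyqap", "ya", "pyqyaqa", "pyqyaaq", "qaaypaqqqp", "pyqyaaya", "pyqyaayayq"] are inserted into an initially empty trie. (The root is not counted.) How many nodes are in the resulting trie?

Insert word by word; a character creates a node only if that edge doesn't already exist:
  "qaaypaa" → 7 new (q, a, a, y, p, a, a)
  "pyqap" → 5 new (p, y, q, a, p)
  "ya" → 2 new (y, a)
  "pyqyaqa" → prefix "pyq" already present; 4 new (y, a, q, a)
  "pyqyaaq" → prefix "pyqya" already present; 2 new (a, q)
  "qaaypaqqqp" → prefix "qaaypa" already present; 4 new (q, q, q, p)
  "pyqyaaya" → prefix "pyqyaa" already present; 2 new (y, a)
  "pyqyaayayq" → prefix "pyqyaaya" already present; 2 new (y, q)
Total nodes = 7 + 5 + 2 + 4 + 2 + 4 + 2 + 2 = 28

28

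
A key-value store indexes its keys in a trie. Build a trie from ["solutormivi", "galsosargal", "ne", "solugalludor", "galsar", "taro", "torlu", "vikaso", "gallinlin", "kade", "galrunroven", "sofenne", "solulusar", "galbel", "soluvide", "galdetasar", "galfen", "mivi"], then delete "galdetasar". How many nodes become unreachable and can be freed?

Walk "galdetasar" from the leaf back toward the root, removing each node that no remaining word uses.
The suffix "detasar" (7 nodes) is used only by "galdetasar"; the node for "gal" still has the child "s", so pruning stops there.
Nodes removed: 7

7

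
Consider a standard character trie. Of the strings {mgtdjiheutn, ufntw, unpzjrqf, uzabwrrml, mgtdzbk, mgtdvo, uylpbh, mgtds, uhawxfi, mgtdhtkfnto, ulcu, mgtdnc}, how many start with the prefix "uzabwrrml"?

Walk to "uzabwrrml"; the words in its subtree are exactly those with that prefix.
Matches: "uzabwrrml"
Count: 1

1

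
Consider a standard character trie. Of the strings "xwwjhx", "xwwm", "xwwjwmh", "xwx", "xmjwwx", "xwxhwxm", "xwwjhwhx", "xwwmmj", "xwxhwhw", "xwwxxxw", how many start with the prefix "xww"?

Walk to "xww"; the words in its subtree are exactly those with that prefix.
Words under "xww": xwwjhwhx, xwwjhx, xwwjwmh, xwwm, xwwmmj, xwwxxxw
Count: 6

6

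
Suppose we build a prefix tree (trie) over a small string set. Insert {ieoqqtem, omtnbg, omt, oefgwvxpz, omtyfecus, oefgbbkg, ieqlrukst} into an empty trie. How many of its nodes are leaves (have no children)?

6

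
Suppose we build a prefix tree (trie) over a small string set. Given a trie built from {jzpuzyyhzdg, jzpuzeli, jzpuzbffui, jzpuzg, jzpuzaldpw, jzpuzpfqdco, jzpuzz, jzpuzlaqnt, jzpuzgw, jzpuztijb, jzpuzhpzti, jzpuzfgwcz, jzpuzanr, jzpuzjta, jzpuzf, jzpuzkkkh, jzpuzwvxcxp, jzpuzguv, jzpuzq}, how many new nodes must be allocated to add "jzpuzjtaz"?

The longest prefix of "jzpuzjtaz" already in the trie is "jzpuzjta" (length 8).
So 9 − 8 = 1 new nodes.

1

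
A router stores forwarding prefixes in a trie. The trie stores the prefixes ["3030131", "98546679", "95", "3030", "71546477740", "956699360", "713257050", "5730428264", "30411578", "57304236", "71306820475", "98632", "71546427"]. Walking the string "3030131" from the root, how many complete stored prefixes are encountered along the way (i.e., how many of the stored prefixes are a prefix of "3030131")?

2

Walk "3030131" from the root; an end-of-word marker is hit whenever a stored word is a prefix of "3030131".
Prefixes of the query that are stored words: "3030", "3030131"
Count: 2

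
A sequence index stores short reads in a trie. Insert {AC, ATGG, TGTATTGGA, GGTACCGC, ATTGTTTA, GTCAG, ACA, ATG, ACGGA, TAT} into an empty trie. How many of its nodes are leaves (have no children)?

8

A leaf is a node with no children — equivalently, the end of a word that is not a proper prefix of any other stored word.
Those words: "ACA", "ACGGA", "ATGG", "ATTGTTTA", "GGTACCGC", "GTCAG", "TAT", "TGTATTGGA"
Leaf count: 8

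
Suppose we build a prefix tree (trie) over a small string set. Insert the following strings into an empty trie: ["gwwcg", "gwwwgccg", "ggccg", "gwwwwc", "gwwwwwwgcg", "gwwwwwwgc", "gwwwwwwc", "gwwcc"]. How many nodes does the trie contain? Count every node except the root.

23

Count nodes per top-level branch (shared prefixes stored once):
  'g'-branch (ggccg, gwwcc, gwwcg, gwwwgccg, gwwwwc, gwwwwwwc, gwwwwwwgc, gwwwwwwgcg): 23 nodes
Sum: 23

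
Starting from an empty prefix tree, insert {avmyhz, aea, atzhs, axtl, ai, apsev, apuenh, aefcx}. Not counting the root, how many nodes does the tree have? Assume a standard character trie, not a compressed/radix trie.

Count nodes per top-level branch (shared prefixes stored once):
  'a'-branch (aea, aefcx, ai, apsev, apuenh, atzhs, avmyhz, axtl): 27 nodes
Sum: 27

27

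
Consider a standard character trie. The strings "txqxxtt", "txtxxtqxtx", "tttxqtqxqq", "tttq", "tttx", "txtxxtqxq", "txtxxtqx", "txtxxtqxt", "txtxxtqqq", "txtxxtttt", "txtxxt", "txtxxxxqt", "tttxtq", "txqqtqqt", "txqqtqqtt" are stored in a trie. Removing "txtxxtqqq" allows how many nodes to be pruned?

2

Walk "txtxxtqqq" from the leaf back toward the root, removing each node that no remaining word uses.
The suffix "qq" (2 nodes) is used only by "txtxxtqqq"; the node for "txtxxtq" still has the child "x", so pruning stops there.
Nodes removed: 2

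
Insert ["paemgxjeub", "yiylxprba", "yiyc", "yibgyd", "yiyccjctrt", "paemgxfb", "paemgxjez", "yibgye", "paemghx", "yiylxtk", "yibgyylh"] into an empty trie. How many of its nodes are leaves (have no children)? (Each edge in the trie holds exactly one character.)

10

A leaf is a node with no children — equivalently, the end of a word that is not a proper prefix of any other stored word.
Those words: "paemghx", "paemgxfb", "paemgxjeub", "paemgxjez", "yibgyd", "yibgye", "yibgyylh", "yiyccjctrt", "yiylxprba", "yiylxtk"
Leaf count: 10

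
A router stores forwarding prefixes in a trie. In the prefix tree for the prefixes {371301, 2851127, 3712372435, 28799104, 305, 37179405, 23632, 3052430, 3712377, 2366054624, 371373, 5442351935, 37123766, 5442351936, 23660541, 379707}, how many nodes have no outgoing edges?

A leaf is a node with no children — equivalently, the end of a word that is not a proper prefix of any other stored word.
Those words: "23632", "23660541", "2366054624", "2851127", "28799104", "3052430", "3712372435", "37123766", "3712377", "371301", "371373", "37179405", "379707", "5442351935", "5442351936"
Leaf count: 15

15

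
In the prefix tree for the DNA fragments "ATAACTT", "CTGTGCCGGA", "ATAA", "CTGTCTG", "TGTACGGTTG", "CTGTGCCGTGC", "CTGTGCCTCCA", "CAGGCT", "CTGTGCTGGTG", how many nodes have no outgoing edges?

8

Leaves are exactly the stored words that no other stored word extends.
Those words: "ATAACTT", "CAGGCT", "CTGTCTG", "CTGTGCCGGA", "CTGTGCCGTGC", "CTGTGCCTCCA", "CTGTGCTGGTG", "TGTACGGTTG"
Leaf count: 8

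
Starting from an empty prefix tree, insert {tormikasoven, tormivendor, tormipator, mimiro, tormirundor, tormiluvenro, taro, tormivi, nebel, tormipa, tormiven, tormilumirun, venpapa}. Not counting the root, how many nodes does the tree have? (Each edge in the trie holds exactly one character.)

63

Count nodes per top-level branch (shared prefixes stored once):
  'm'-branch (mimiro): 6 nodes
  'n'-branch (nebel): 5 nodes
  't'-branch (taro, tormikasoven, tormilumirun, tormiluvenro, tormipa, tormipator, tormirundor, tormiven, tormivendor, tormivi): 45 nodes
  'v'-branch (venpapa): 7 nodes
Sum: 63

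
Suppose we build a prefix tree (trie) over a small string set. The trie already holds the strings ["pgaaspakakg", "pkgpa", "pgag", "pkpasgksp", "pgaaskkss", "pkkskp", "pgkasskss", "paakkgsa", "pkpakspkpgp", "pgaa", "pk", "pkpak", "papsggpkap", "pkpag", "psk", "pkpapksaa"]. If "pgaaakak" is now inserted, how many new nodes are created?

4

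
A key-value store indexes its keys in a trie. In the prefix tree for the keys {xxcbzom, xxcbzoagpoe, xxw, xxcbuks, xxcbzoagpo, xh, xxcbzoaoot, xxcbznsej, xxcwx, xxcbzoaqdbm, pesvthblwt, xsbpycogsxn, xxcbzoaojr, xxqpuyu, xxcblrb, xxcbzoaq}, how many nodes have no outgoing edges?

A leaf is a node with no children — equivalently, the end of a word that is not a proper prefix of any other stored word.
Those words: "pesvthblwt", "xh", "xsbpycogsxn", "xxcblrb", "xxcbuks", "xxcbznsej", "xxcbzoagpoe", "xxcbzoaojr", "xxcbzoaoot", "xxcbzoaqdbm", "xxcbzom", "xxcwx", "xxqpuyu", "xxw"
Leaf count: 14

14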